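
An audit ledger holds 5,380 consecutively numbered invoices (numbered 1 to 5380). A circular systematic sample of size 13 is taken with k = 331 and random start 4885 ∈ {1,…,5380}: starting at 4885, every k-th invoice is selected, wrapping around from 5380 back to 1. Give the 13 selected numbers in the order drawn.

4885, 5216, 167, 498, 829, 1160, 1491, 1822, 2153, 2484, 2815, 3146, 3477

Selection 1: 4885
Selection 2: 4885 + 331 = 5216
Selection 3: 5216 + 331 = 5547 → 5547 − 5380 = 167
Selection 4: 167 + 331 = 498
Selection 5: 498 + 331 = 829
Selection 6: 829 + 331 = 1160
Selection 7: 1160 + 331 = 1491
Selection 8: 1491 + 331 = 1822
Selection 9: 1822 + 331 = 2153
Selection 10: 2153 + 331 = 2484
Selection 11: 2484 + 331 = 2815
Selection 12: 2815 + 331 = 3146
Selection 13: 3146 + 331 = 3477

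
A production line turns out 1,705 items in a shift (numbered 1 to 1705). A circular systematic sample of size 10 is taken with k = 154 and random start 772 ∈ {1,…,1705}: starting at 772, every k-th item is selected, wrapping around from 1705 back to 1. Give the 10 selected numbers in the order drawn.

772, 926, 1080, 1234, 1388, 1542, 1696, 145, 299, 453

Selection 1: 772
Selection 2: 772 + 154 = 926
Selection 3: 926 + 154 = 1080
Selection 4: 1080 + 154 = 1234
Selection 5: 1234 + 154 = 1388
Selection 6: 1388 + 154 = 1542
Selection 7: 1542 + 154 = 1696
Selection 8: 1696 + 154 = 1850 → 1850 − 1705 = 145
Selection 9: 145 + 154 = 299
Selection 10: 299 + 154 = 453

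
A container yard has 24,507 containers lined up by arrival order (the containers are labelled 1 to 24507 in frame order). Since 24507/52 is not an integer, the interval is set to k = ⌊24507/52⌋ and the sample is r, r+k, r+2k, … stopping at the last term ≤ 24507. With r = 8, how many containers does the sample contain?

53

k = ⌊24507/52⌋ = 471
Achieved size = ⌊(24507 − 8)/471⌋ + 1 = ⌊24499/471⌋ + 1 = 52 + 1 = 53
(last selection: 8 + 52×471 = 24500 ≤ 24507; next would be 24971 > 24507)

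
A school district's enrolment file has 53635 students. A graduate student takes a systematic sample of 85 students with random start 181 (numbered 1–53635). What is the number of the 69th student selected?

k = 53635/85 = 631
69th selection = r + (69−1)·k = 181 + 68×631 = 181 + 42908 = 43089

43089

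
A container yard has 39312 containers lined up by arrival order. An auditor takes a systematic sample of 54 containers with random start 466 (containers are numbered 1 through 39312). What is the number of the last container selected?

39050

k = 39312/54 = 728
54th selection = r + (54−1)·k = 466 + 53×728 = 466 + 38584 = 39050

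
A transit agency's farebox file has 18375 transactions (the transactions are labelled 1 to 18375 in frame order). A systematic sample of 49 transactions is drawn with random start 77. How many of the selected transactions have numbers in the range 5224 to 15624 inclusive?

k = 18375/49 = 375
First selection ≥ 5224: 77 + ⌈(5224−77)/375⌉·375 = 77 + 14×375 = 5327
Last selection ≤ 15624: 77 + ⌊(15624−77)/375⌋·375 = 77 + 41×375 = 15452
Count = 41 − 14 + 1 = 28

28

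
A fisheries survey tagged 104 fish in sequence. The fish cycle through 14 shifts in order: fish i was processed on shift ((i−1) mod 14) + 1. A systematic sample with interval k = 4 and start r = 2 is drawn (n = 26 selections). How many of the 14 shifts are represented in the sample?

7

Consecutive selections differ by k = 4, so their shift numbers differ by 4 mod 14 = 4.
gcd(4, 14) = 2, so the sample visits 14/2 = 7 distinct residues mod 14.
Start 2 is shift 2; the shifts hit are 2, 4, 6, 8, 10, 12, 14.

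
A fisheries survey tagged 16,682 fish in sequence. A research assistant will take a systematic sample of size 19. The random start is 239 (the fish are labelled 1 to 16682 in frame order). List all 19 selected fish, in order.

239, 1117, 1995, 2873, 3751, 4629, 5507, 6385, 7263, 8141, 9019, 9897, 10775, 11653, 12531, 13409, 14287, 15165, 16043

k = N/n = 16682/19 = 878
fish 1: 239
fish 2: 239 + 878 = 1117
fish 3: 1117 + 878 = 1995
fish 4: 1995 + 878 = 2873
fish 5: 2873 + 878 = 3751
fish 6: 3751 + 878 = 4629
fish 7: 4629 + 878 = 5507
fish 8: 5507 + 878 = 6385
fish 9: 6385 + 878 = 7263
fish 10: 7263 + 878 = 8141
fish 11: 8141 + 878 = 9019
fish 12: 9019 + 878 = 9897
fish 13: 9897 + 878 = 10775
fish 14: 10775 + 878 = 11653
fish 15: 11653 + 878 = 12531
fish 16: 12531 + 878 = 13409
fish 17: 13409 + 878 = 14287
fish 18: 14287 + 878 = 15165
fish 19: 15165 + 878 = 16043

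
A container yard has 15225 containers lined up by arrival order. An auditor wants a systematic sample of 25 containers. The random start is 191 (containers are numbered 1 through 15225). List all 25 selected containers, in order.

191, 800, 1409, 2018, 2627, 3236, 3845, 4454, 5063, 5672, 6281, 6890, 7499, 8108, 8717, 9326, 9935, 10544, 11153, 11762, 12371, 12980, 13589, 14198, 14807

k = N/n = 15225/25 = 609
container 1: 191
container 2: 191 + 609 = 800
container 3: 800 + 609 = 1409
container 4: 1409 + 609 = 2018
container 5: 2018 + 609 = 2627
container 6: 2627 + 609 = 3236
container 7: 3236 + 609 = 3845
container 8: 3845 + 609 = 4454
container 9: 4454 + 609 = 5063
container 10: 5063 + 609 = 5672
container 11: 5672 + 609 = 6281
container 12: 6281 + 609 = 6890
container 13: 6890 + 609 = 7499
container 14: 7499 + 609 = 8108
container 15: 8108 + 609 = 8717
container 16: 8717 + 609 = 9326
container 17: 9326 + 609 = 9935
container 18: 9935 + 609 = 10544
container 19: 10544 + 609 = 11153
container 20: 11153 + 609 = 11762
container 21: 11762 + 609 = 12371
container 22: 12371 + 609 = 12980
container 23: 12980 + 609 = 13589
container 24: 13589 + 609 = 14198
container 25: 14198 + 609 = 14807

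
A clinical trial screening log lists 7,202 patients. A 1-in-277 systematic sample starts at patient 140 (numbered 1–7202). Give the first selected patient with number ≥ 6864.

7065

k = 277
Steps past start: ⌈(6864 − 140)/277⌉ = ⌈6724/277⌉ = 25
Selected patient: 140 + 25×277 = 7065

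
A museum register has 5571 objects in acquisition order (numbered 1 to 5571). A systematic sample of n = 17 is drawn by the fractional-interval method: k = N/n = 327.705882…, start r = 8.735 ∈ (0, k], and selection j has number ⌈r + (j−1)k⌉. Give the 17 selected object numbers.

j=1: r + 0k = 8.735 → ⌈·⌉ = 9
j=2: r + 1k = 336.440882… → ⌈·⌉ = 337
j=3: r + 2k = 664.146764… → ⌈·⌉ = 665
j=4: r + 3k = 991.852647… → ⌈·⌉ = 992
j=5: r + 4k = 1319.558529… → ⌈·⌉ = 1320
j=6: r + 5k = 1647.264411… → ⌈·⌉ = 1648
j=7: r + 6k = 1974.970294… → ⌈·⌉ = 1975
j=8: r + 7k = 2302.676176… → ⌈·⌉ = 2303
j=9: r + 8k = 2630.382058… → ⌈·⌉ = 2631
j=10: r + 9k = 2958.087941… → ⌈·⌉ = 2959
j=11: r + 10k = 3285.793823… → ⌈·⌉ = 3286
j=12: r + 11k = 3613.499705… → ⌈·⌉ = 3614
j=13: r + 12k = 3941.205588… → ⌈·⌉ = 3942
j=14: r + 13k = 4268.911470… → ⌈·⌉ = 4269
j=15: r + 14k = 4596.617352… → ⌈·⌉ = 4597
j=16: r + 15k = 4924.323235… → ⌈·⌉ = 4925
j=17: r + 16k = 5252.029117… → ⌈·⌉ = 5253

9, 337, 665, 992, 1320, 1648, 1975, 2303, 2631, 2959, 3286, 3614, 3942, 4269, 4597, 4925, 5253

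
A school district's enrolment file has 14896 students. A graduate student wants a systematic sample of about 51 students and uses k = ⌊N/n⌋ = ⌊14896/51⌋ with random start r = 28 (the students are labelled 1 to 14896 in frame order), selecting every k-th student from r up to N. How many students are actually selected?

k = ⌊14896/51⌋ = 292
Achieved size = ⌊(14896 − 28)/292⌋ + 1 = ⌊14868/292⌋ + 1 = 50 + 1 = 51
(last selection: 28 + 50×292 = 14628 ≤ 14896; next would be 14920 > 14896)

51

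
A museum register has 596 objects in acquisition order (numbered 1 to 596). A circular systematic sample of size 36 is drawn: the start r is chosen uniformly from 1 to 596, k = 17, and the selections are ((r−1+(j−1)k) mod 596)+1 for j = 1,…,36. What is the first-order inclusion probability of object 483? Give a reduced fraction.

For each position j, as r ranges over 1…596 the j-th selection hits every object exactly once, so object 483 is selected for exactly 36 of the 596 starts.
Inclusion probability = 36/596 = 9/149.

9/149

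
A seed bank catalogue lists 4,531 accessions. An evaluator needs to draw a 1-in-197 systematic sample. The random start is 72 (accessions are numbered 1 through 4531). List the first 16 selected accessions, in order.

72, 269, 466, 663, 860, 1057, 1254, 1451, 1648, 1845, 2042, 2239, 2436, 2633, 2830, 3027

accession 1: 72
accession 2: 72 + 197 = 269
accession 3: 269 + 197 = 466
accession 4: 466 + 197 = 663
accession 5: 663 + 197 = 860
accession 6: 860 + 197 = 1057
accession 7: 1057 + 197 = 1254
accession 8: 1254 + 197 = 1451
accession 9: 1451 + 197 = 1648
accession 10: 1648 + 197 = 1845
accession 11: 1845 + 197 = 2042
accession 12: 2042 + 197 = 2239
accession 13: 2239 + 197 = 2436
accession 14: 2436 + 197 = 2633
accession 15: 2633 + 197 = 2830
accession 16: 2830 + 197 = 3027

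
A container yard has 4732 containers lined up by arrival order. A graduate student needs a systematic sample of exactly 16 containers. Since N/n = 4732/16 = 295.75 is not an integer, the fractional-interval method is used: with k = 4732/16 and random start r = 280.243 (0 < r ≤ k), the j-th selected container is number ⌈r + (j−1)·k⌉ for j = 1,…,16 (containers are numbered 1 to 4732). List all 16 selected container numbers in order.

j=1: r + 0k = 280.243 → ⌈·⌉ = 281
j=2: r + 1k = 575.993 → ⌈·⌉ = 576
j=3: r + 2k = 871.743 → ⌈·⌉ = 872
j=4: r + 3k = 1167.493 → ⌈·⌉ = 1168
j=5: r + 4k = 1463.243 → ⌈·⌉ = 1464
j=6: r + 5k = 1758.993 → ⌈·⌉ = 1759
j=7: r + 6k = 2054.743 → ⌈·⌉ = 2055
j=8: r + 7k = 2350.493 → ⌈·⌉ = 2351
j=9: r + 8k = 2646.243 → ⌈·⌉ = 2647
j=10: r + 9k = 2941.993 → ⌈·⌉ = 2942
j=11: r + 10k = 3237.743 → ⌈·⌉ = 3238
j=12: r + 11k = 3533.493 → ⌈·⌉ = 3534
j=13: r + 12k = 3829.243 → ⌈·⌉ = 3830
j=14: r + 13k = 4124.993 → ⌈·⌉ = 4125
j=15: r + 14k = 4420.743 → ⌈·⌉ = 4421
j=16: r + 15k = 4716.493 → ⌈·⌉ = 4717

281, 576, 872, 1168, 1464, 1759, 2055, 2351, 2647, 2942, 3238, 3534, 3830, 4125, 4421, 4717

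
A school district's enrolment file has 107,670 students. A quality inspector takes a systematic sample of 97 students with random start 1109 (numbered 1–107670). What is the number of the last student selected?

107669

k = 107670/97 = 1110
97th selection = r + (97−1)·k = 1109 + 96×1110 = 1109 + 106560 = 107669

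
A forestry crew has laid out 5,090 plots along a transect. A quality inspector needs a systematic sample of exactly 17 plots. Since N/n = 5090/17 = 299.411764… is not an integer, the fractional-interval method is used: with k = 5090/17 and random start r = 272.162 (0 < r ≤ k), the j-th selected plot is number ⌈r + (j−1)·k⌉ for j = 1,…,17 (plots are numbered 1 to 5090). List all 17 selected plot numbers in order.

273, 572, 871, 1171, 1470, 1770, 2069, 2369, 2668, 2967, 3267, 3566, 3866, 4165, 4464, 4764, 5063

j=1: r + 0k = 272.162 → ⌈·⌉ = 273
j=2: r + 1k = 571.573764… → ⌈·⌉ = 572
j=3: r + 2k = 870.985529… → ⌈·⌉ = 871
j=4: r + 3k = 1170.397294… → ⌈·⌉ = 1171
j=5: r + 4k = 1469.809058… → ⌈·⌉ = 1470
j=6: r + 5k = 1769.220823… → ⌈·⌉ = 1770
j=7: r + 6k = 2068.632588… → ⌈·⌉ = 2069
j=8: r + 7k = 2368.044352… → ⌈·⌉ = 2369
j=9: r + 8k = 2667.456117… → ⌈·⌉ = 2668
j=10: r + 9k = 2966.867882… → ⌈·⌉ = 2967
j=11: r + 10k = 3266.279647… → ⌈·⌉ = 3267
j=12: r + 11k = 3565.691411… → ⌈·⌉ = 3566
j=13: r + 12k = 3865.103176… → ⌈·⌉ = 3866
j=14: r + 13k = 4164.514941… → ⌈·⌉ = 4165
j=15: r + 14k = 4463.926705… → ⌈·⌉ = 4464
j=16: r + 15k = 4763.338470… → ⌈·⌉ = 4764
j=17: r + 16k = 5062.750235… → ⌈·⌉ = 5063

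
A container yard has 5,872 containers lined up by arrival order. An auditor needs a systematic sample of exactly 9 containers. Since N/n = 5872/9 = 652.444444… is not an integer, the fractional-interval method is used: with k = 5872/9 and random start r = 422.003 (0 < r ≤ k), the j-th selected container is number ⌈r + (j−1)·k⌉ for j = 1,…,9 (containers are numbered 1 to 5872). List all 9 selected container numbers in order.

423, 1075, 1727, 2380, 3032, 3685, 4337, 4990, 5642

j=1: r + 0k = 422.003 → ⌈·⌉ = 423
j=2: r + 1k = 1074.447444… → ⌈·⌉ = 1075
j=3: r + 2k = 1726.891888… → ⌈·⌉ = 1727
j=4: r + 3k = 2379.336333… → ⌈·⌉ = 2380
j=5: r + 4k = 3031.780777… → ⌈·⌉ = 3032
j=6: r + 5k = 3684.225222… → ⌈·⌉ = 3685
j=7: r + 6k = 4336.669666… → ⌈·⌉ = 4337
j=8: r + 7k = 4989.114111… → ⌈·⌉ = 4990
j=9: r + 8k = 5641.558555… → ⌈·⌉ = 5642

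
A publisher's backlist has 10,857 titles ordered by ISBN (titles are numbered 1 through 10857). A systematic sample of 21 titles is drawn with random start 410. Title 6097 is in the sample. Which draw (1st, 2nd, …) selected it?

12

k = 10857/21 = 517
position = (6097 − 410)/517 + 1 = 5687/517 + 1 = 11 + 1 = 12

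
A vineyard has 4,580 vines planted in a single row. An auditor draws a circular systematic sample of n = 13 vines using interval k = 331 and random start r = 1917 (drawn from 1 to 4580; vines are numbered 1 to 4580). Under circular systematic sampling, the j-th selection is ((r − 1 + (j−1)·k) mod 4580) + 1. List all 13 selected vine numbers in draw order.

Selection 1: 1917
Selection 2: 1917 + 331 = 2248
Selection 3: 2248 + 331 = 2579
Selection 4: 2579 + 331 = 2910
Selection 5: 2910 + 331 = 3241
Selection 6: 3241 + 331 = 3572
Selection 7: 3572 + 331 = 3903
Selection 8: 3903 + 331 = 4234
Selection 9: 4234 + 331 = 4565
Selection 10: 4565 + 331 = 4896 → 4896 − 4580 = 316
Selection 11: 316 + 331 = 647
Selection 12: 647 + 331 = 978
Selection 13: 978 + 331 = 1309

1917, 2248, 2579, 2910, 3241, 3572, 3903, 4234, 4565, 316, 647, 978, 1309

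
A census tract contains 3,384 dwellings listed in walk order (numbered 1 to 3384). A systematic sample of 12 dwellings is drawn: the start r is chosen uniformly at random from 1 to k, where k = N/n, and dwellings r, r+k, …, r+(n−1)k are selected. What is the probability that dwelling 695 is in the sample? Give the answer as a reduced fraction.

k = 3384/12 = 282.
Dwelling 695 is selected iff r ≡ 695 (mod 282); exactly one such r in {1,…,282}.
Inclusion probability = 1/282.

1/282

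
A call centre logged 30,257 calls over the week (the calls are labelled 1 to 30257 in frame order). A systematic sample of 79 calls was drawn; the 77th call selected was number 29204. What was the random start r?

k = 30257/79 = 383
r = 29204 − (77−1)×383 = 29204 − 29108 = 96

96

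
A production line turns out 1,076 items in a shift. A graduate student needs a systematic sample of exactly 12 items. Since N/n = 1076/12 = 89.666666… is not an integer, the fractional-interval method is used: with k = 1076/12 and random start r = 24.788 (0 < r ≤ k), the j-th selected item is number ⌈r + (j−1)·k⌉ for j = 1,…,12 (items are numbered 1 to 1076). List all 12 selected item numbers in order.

25, 115, 205, 294, 384, 474, 563, 653, 743, 832, 922, 1012

j=1: r + 0k = 24.788 → ⌈·⌉ = 25
j=2: r + 1k = 114.454666… → ⌈·⌉ = 115
j=3: r + 2k = 204.121333… → ⌈·⌉ = 205
j=4: r + 3k = 293.788 → ⌈·⌉ = 294
j=5: r + 4k = 383.454666… → ⌈·⌉ = 384
j=6: r + 5k = 473.121333… → ⌈·⌉ = 474
j=7: r + 6k = 562.788 → ⌈·⌉ = 563
j=8: r + 7k = 652.454666… → ⌈·⌉ = 653
j=9: r + 8k = 742.121333… → ⌈·⌉ = 743
j=10: r + 9k = 831.788 → ⌈·⌉ = 832
j=11: r + 10k = 921.454666… → ⌈·⌉ = 922
j=12: r + 11k = 1011.121333… → ⌈·⌉ = 1012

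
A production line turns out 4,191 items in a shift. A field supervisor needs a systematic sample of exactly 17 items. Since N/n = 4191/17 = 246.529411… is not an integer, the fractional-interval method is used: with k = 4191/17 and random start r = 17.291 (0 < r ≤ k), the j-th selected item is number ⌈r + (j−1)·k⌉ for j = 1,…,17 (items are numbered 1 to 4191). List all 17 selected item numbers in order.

j=1: r + 0k = 17.291 → ⌈·⌉ = 18
j=2: r + 1k = 263.820411… → ⌈·⌉ = 264
j=3: r + 2k = 510.349823… → ⌈·⌉ = 511
j=4: r + 3k = 756.879235… → ⌈·⌉ = 757
j=5: r + 4k = 1003.408647… → ⌈·⌉ = 1004
j=6: r + 5k = 1249.938058… → ⌈·⌉ = 1250
j=7: r + 6k = 1496.467470… → ⌈·⌉ = 1497
j=8: r + 7k = 1742.996882… → ⌈·⌉ = 1743
j=9: r + 8k = 1989.526294… → ⌈·⌉ = 1990
j=10: r + 9k = 2236.055705… → ⌈·⌉ = 2237
j=11: r + 10k = 2482.585117… → ⌈·⌉ = 2483
j=12: r + 11k = 2729.114529… → ⌈·⌉ = 2730
j=13: r + 12k = 2975.643941… → ⌈·⌉ = 2976
j=14: r + 13k = 3222.173352… → ⌈·⌉ = 3223
j=15: r + 14k = 3468.702764… → ⌈·⌉ = 3469
j=16: r + 15k = 3715.232176… → ⌈·⌉ = 3716
j=17: r + 16k = 3961.761588… → ⌈·⌉ = 3962

18, 264, 511, 757, 1004, 1250, 1497, 1743, 1990, 2237, 2483, 2730, 2976, 3223, 3469, 3716, 3962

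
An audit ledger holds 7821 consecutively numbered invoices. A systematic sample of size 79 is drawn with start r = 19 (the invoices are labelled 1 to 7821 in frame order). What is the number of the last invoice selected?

k = 7821/79 = 99
79th selection = r + (79−1)·k = 19 + 78×99 = 19 + 7722 = 7741

7741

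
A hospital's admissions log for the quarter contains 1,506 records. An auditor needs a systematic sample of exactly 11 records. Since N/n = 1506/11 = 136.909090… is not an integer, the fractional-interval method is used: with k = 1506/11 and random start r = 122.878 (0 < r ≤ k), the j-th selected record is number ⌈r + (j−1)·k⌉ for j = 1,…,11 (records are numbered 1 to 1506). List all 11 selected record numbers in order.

123, 260, 397, 534, 671, 808, 945, 1082, 1219, 1356, 1492

j=1: r + 0k = 122.878 → ⌈·⌉ = 123
j=2: r + 1k = 259.787090… → ⌈·⌉ = 260
j=3: r + 2k = 396.696181… → ⌈·⌉ = 397
j=4: r + 3k = 533.605272… → ⌈·⌉ = 534
j=5: r + 4k = 670.514363… → ⌈·⌉ = 671
j=6: r + 5k = 807.423454… → ⌈·⌉ = 808
j=7: r + 6k = 944.332545… → ⌈·⌉ = 945
j=8: r + 7k = 1081.241636… → ⌈·⌉ = 1082
j=9: r + 8k = 1218.150727… → ⌈·⌉ = 1219
j=10: r + 9k = 1355.059818… → ⌈·⌉ = 1356
j=11: r + 10k = 1491.968909… → ⌈·⌉ = 1492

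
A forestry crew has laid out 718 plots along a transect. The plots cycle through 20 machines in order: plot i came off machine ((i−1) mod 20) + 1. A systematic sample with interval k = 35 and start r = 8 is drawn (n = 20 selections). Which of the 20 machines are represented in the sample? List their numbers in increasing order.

Consecutive selections differ by k = 35, so their machine numbers differ by 35 mod 20 = 15.
gcd(35, 20) = 5, so the sample visits 20/5 = 4 distinct residues mod 20.
Start 8 is machine 8; the machines hit are 3, 8, 13, 18.

3, 8, 13, 18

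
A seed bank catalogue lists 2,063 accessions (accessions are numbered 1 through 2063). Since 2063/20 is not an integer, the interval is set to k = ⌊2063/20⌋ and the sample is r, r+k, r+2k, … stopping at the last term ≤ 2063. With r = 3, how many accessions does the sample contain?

21

k = ⌊2063/20⌋ = 103
Achieved size = ⌊(2063 − 3)/103⌋ + 1 = ⌊2060/103⌋ + 1 = 20 + 1 = 21
(last selection: 3 + 20×103 = 2063 ≤ 2063; next would be 2166 > 2063)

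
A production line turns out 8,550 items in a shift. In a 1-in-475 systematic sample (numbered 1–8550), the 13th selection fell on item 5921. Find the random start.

k = 475
r = 5921 − (13−1)×475 = 5921 − 5700 = 221

221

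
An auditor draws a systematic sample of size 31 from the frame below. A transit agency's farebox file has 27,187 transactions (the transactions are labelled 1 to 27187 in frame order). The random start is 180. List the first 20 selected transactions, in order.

k = N/n = 27187/31 = 877
transaction 1: 180
transaction 2: 180 + 877 = 1057
transaction 3: 1057 + 877 = 1934
transaction 4: 1934 + 877 = 2811
transaction 5: 2811 + 877 = 3688
transaction 6: 3688 + 877 = 4565
transaction 7: 4565 + 877 = 5442
transaction 8: 5442 + 877 = 6319
transaction 9: 6319 + 877 = 7196
transaction 10: 7196 + 877 = 8073
transaction 11: 8073 + 877 = 8950
transaction 12: 8950 + 877 = 9827
transaction 13: 9827 + 877 = 10704
transaction 14: 10704 + 877 = 11581
transaction 15: 11581 + 877 = 12458
transaction 16: 12458 + 877 = 13335
transaction 17: 13335 + 877 = 14212
transaction 18: 14212 + 877 = 15089
transaction 19: 15089 + 877 = 15966
transaction 20: 15966 + 877 = 16843

180, 1057, 1934, 2811, 3688, 4565, 5442, 6319, 7196, 8073, 8950, 9827, 10704, 11581, 12458, 13335, 14212, 15089, 15966, 16843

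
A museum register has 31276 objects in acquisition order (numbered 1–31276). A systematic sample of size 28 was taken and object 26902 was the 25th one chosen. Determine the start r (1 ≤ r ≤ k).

k = 31276/28 = 1117
r = 26902 − (25−1)×1117 = 26902 − 26808 = 94

94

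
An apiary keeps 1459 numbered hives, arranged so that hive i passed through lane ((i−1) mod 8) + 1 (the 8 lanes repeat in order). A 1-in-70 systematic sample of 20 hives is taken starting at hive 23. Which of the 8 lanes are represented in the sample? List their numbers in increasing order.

Consecutive selections differ by k = 70, so their lane numbers differ by 70 mod 8 = 6.
gcd(70, 8) = 2, so the sample visits 8/2 = 4 distinct residues mod 8.
Start 23 is lane 7; the lanes hit are 1, 3, 5, 7.

1, 3, 5, 7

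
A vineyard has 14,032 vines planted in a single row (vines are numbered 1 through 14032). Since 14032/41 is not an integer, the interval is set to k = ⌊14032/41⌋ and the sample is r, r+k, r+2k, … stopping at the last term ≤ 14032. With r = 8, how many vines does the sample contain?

42

k = ⌊14032/41⌋ = 342
Achieved size = ⌊(14032 − 8)/342⌋ + 1 = ⌊14024/342⌋ + 1 = 41 + 1 = 42
(last selection: 8 + 41×342 = 14030 ≤ 14032; next would be 14372 > 14032)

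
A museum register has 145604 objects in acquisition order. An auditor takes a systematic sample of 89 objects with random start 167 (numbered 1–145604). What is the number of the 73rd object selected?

117959

k = 145604/89 = 1636
73rd selection = r + (73−1)·k = 167 + 72×1636 = 167 + 117792 = 117959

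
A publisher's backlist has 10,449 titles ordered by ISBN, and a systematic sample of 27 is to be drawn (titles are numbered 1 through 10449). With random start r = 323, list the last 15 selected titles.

4967, 5354, 5741, 6128, 6515, 6902, 7289, 7676, 8063, 8450, 8837, 9224, 9611, 9998, 10385

k = N/n = 10449/27 = 387
13th selection = 323 + 12×387 = 4967
14th: 4967 + 387 = 5354
15th: 5354 + 387 = 5741
16th: 5741 + 387 = 6128
17th: 6128 + 387 = 6515
18th: 6515 + 387 = 6902
19th: 6902 + 387 = 7289
20th: 7289 + 387 = 7676
21st: 7676 + 387 = 8063
22nd: 8063 + 387 = 8450
23rd: 8450 + 387 = 8837
24th: 8837 + 387 = 9224
25th: 9224 + 387 = 9611
26th: 9611 + 387 = 9998
27th: 9998 + 387 = 10385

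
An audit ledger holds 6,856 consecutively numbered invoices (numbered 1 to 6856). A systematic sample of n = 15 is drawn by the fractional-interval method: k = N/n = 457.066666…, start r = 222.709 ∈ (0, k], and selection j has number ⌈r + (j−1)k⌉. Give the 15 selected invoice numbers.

j=1: r + 0k = 222.709 → ⌈·⌉ = 223
j=2: r + 1k = 679.775666… → ⌈·⌉ = 680
j=3: r + 2k = 1136.842333… → ⌈·⌉ = 1137
j=4: r + 3k = 1593.909 → ⌈·⌉ = 1594
j=5: r + 4k = 2050.975666… → ⌈·⌉ = 2051
j=6: r + 5k = 2508.042333… → ⌈·⌉ = 2509
j=7: r + 6k = 2965.109 → ⌈·⌉ = 2966
j=8: r + 7k = 3422.175666… → ⌈·⌉ = 3423
j=9: r + 8k = 3879.242333… → ⌈·⌉ = 3880
j=10: r + 9k = 4336.309 → ⌈·⌉ = 4337
j=11: r + 10k = 4793.375666… → ⌈·⌉ = 4794
j=12: r + 11k = 5250.442333… → ⌈·⌉ = 5251
j=13: r + 12k = 5707.509 → ⌈·⌉ = 5708
j=14: r + 13k = 6164.575666… → ⌈·⌉ = 6165
j=15: r + 14k = 6621.642333… → ⌈·⌉ = 6622

223, 680, 1137, 1594, 2051, 2509, 2966, 3423, 3880, 4337, 4794, 5251, 5708, 6165, 6622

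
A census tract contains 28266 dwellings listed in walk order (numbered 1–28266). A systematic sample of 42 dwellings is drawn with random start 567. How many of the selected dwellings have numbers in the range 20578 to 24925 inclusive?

k = 28266/42 = 673
First selection ≥ 20578: 567 + ⌈(20578−567)/673⌉·673 = 567 + 30×673 = 20757
Last selection ≤ 24925: 567 + ⌊(24925−567)/673⌋·673 = 567 + 36×673 = 24795
Count = 36 − 30 + 1 = 7

7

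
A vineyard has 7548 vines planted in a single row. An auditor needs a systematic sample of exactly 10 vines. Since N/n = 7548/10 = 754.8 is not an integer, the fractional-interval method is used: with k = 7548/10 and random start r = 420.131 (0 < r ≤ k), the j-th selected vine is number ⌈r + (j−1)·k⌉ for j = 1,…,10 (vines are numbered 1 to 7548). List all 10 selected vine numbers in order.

421, 1175, 1930, 2685, 3440, 4195, 4949, 5704, 6459, 7214

j=1: r + 0k = 420.131 → ⌈·⌉ = 421
j=2: r + 1k = 1174.931 → ⌈·⌉ = 1175
j=3: r + 2k = 1929.731 → ⌈·⌉ = 1930
j=4: r + 3k = 2684.531 → ⌈·⌉ = 2685
j=5: r + 4k = 3439.331 → ⌈·⌉ = 3440
j=6: r + 5k = 4194.131 → ⌈·⌉ = 4195
j=7: r + 6k = 4948.931 → ⌈·⌉ = 4949
j=8: r + 7k = 5703.731 → ⌈·⌉ = 5704
j=9: r + 8k = 6458.531 → ⌈·⌉ = 6459
j=10: r + 9k = 7213.331 → ⌈·⌉ = 7214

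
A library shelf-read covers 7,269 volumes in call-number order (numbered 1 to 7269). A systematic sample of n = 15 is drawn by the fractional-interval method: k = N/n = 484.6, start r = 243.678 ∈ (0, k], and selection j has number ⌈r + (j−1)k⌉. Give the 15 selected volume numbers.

j=1: r + 0k = 243.678 → ⌈·⌉ = 244
j=2: r + 1k = 728.278 → ⌈·⌉ = 729
j=3: r + 2k = 1212.878 → ⌈·⌉ = 1213
j=4: r + 3k = 1697.478 → ⌈·⌉ = 1698
j=5: r + 4k = 2182.078 → ⌈·⌉ = 2183
j=6: r + 5k = 2666.678 → ⌈·⌉ = 2667
j=7: r + 6k = 3151.278 → ⌈·⌉ = 3152
j=8: r + 7k = 3635.878 → ⌈·⌉ = 3636
j=9: r + 8k = 4120.478 → ⌈·⌉ = 4121
j=10: r + 9k = 4605.078 → ⌈·⌉ = 4606
j=11: r + 10k = 5089.678 → ⌈·⌉ = 5090
j=12: r + 11k = 5574.278 → ⌈·⌉ = 5575
j=13: r + 12k = 6058.878 → ⌈·⌉ = 6059
j=14: r + 13k = 6543.478 → ⌈·⌉ = 6544
j=15: r + 14k = 7028.078 → ⌈·⌉ = 7029

244, 729, 1213, 1698, 2183, 2667, 3152, 3636, 4121, 4606, 5090, 5575, 6059, 6544, 7029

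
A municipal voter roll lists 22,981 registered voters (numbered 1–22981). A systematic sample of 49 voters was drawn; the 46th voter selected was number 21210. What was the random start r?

105

k = 22981/49 = 469
r = 21210 − (46−1)×469 = 21210 − 21105 = 105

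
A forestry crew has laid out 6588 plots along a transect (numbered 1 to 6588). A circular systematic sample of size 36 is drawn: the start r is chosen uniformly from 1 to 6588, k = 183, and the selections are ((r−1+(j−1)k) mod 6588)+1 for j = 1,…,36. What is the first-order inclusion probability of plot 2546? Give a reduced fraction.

For each position j, as r ranges over 1…6588 the j-th selection hits every plot exactly once, so plot 2546 is selected for exactly 36 of the 6588 starts.
Inclusion probability = 36/6588 = 1/183.

1/183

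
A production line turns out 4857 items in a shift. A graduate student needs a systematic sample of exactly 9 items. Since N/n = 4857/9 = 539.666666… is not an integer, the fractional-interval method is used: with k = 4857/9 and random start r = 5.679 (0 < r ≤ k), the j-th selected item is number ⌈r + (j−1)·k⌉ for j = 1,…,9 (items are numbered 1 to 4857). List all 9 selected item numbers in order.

6, 546, 1086, 1625, 2165, 2705, 3244, 3784, 4324

j=1: r + 0k = 5.679 → ⌈·⌉ = 6
j=2: r + 1k = 545.345666… → ⌈·⌉ = 546
j=3: r + 2k = 1085.012333… → ⌈·⌉ = 1086
j=4: r + 3k = 1624.679 → ⌈·⌉ = 1625
j=5: r + 4k = 2164.345666… → ⌈·⌉ = 2165
j=6: r + 5k = 2704.012333… → ⌈·⌉ = 2705
j=7: r + 6k = 3243.679 → ⌈·⌉ = 3244
j=8: r + 7k = 3783.345666… → ⌈·⌉ = 3784
j=9: r + 8k = 4323.012333… → ⌈·⌉ = 4324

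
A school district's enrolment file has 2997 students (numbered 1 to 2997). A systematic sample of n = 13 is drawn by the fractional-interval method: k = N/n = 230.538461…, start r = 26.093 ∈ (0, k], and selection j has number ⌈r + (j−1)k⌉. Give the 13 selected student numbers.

j=1: r + 0k = 26.093 → ⌈·⌉ = 27
j=2: r + 1k = 256.631461… → ⌈·⌉ = 257
j=3: r + 2k = 487.169923… → ⌈·⌉ = 488
j=4: r + 3k = 717.708384… → ⌈·⌉ = 718
j=5: r + 4k = 948.246846… → ⌈·⌉ = 949
j=6: r + 5k = 1178.785307… → ⌈·⌉ = 1179
j=7: r + 6k = 1409.323769… → ⌈·⌉ = 1410
j=8: r + 7k = 1639.862230… → ⌈·⌉ = 1640
j=9: r + 8k = 1870.400692… → ⌈·⌉ = 1871
j=10: r + 9k = 2100.939153… → ⌈·⌉ = 2101
j=11: r + 10k = 2331.477615… → ⌈·⌉ = 2332
j=12: r + 11k = 2562.016076… → ⌈·⌉ = 2563
j=13: r + 12k = 2792.554538… → ⌈·⌉ = 2793

27, 257, 488, 718, 949, 1179, 1410, 1640, 1871, 2101, 2332, 2563, 2793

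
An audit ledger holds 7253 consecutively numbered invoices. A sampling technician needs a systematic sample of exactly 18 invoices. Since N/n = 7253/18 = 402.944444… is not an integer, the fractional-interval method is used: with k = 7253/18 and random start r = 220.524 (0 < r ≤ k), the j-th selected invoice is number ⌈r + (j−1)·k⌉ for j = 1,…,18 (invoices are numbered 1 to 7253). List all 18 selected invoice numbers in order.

j=1: r + 0k = 220.524 → ⌈·⌉ = 221
j=2: r + 1k = 623.468444… → ⌈·⌉ = 624
j=3: r + 2k = 1026.412888… → ⌈·⌉ = 1027
j=4: r + 3k = 1429.357333… → ⌈·⌉ = 1430
j=5: r + 4k = 1832.301777… → ⌈·⌉ = 1833
j=6: r + 5k = 2235.246222… → ⌈·⌉ = 2236
j=7: r + 6k = 2638.190666… → ⌈·⌉ = 2639
j=8: r + 7k = 3041.135111… → ⌈·⌉ = 3042
j=9: r + 8k = 3444.079555… → ⌈·⌉ = 3445
j=10: r + 9k = 3847.024 → ⌈·⌉ = 3848
j=11: r + 10k = 4249.968444… → ⌈·⌉ = 4250
j=12: r + 11k = 4652.912888… → ⌈·⌉ = 4653
j=13: r + 12k = 5055.857333… → ⌈·⌉ = 5056
j=14: r + 13k = 5458.801777… → ⌈·⌉ = 5459
j=15: r + 14k = 5861.746222… → ⌈·⌉ = 5862
j=16: r + 15k = 6264.690666… → ⌈·⌉ = 6265
j=17: r + 16k = 6667.635111… → ⌈·⌉ = 6668
j=18: r + 17k = 7070.579555… → ⌈·⌉ = 7071

221, 624, 1027, 1430, 1833, 2236, 2639, 3042, 3445, 3848, 4250, 4653, 5056, 5459, 5862, 6265, 6668, 7071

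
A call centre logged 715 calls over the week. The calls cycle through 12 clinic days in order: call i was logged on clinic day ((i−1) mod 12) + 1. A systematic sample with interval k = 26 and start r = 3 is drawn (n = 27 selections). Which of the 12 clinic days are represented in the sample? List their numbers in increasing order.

Consecutive selections differ by k = 26, so their clinic day numbers differ by 26 mod 12 = 2.
gcd(26, 12) = 2, so the sample visits 12/2 = 6 distinct residues mod 12.
Start 3 is clinic day 3; the clinic days hit are 1, 3, 5, 7, 9, 11.

1, 3, 5, 7, 9, 11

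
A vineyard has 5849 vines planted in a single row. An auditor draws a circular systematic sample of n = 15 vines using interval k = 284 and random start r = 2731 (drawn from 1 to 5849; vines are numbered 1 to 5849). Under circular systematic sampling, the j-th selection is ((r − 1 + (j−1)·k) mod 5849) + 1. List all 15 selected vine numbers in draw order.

Selection 1: 2731
Selection 2: 2731 + 284 = 3015
Selection 3: 3015 + 284 = 3299
Selection 4: 3299 + 284 = 3583
Selection 5: 3583 + 284 = 3867
Selection 6: 3867 + 284 = 4151
Selection 7: 4151 + 284 = 4435
Selection 8: 4435 + 284 = 4719
Selection 9: 4719 + 284 = 5003
Selection 10: 5003 + 284 = 5287
Selection 11: 5287 + 284 = 5571
Selection 12: 5571 + 284 = 5855 → 5855 − 5849 = 6
Selection 13: 6 + 284 = 290
Selection 14: 290 + 284 = 574
Selection 15: 574 + 284 = 858

2731, 3015, 3299, 3583, 3867, 4151, 4435, 4719, 5003, 5287, 5571, 6, 290, 574, 858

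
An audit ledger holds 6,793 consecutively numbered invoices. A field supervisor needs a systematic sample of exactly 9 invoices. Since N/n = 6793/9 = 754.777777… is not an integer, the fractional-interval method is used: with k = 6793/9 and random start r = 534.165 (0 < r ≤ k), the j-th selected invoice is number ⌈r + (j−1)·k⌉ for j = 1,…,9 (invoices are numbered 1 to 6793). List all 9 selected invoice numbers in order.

j=1: r + 0k = 534.165 → ⌈·⌉ = 535
j=2: r + 1k = 1288.942777… → ⌈·⌉ = 1289
j=3: r + 2k = 2043.720555… → ⌈·⌉ = 2044
j=4: r + 3k = 2798.498333… → ⌈·⌉ = 2799
j=5: r + 4k = 3553.276111… → ⌈·⌉ = 3554
j=6: r + 5k = 4308.053888… → ⌈·⌉ = 4309
j=7: r + 6k = 5062.831666… → ⌈·⌉ = 5063
j=8: r + 7k = 5817.609444… → ⌈·⌉ = 5818
j=9: r + 8k = 6572.387222… → ⌈·⌉ = 6573

535, 1289, 2044, 2799, 3554, 4309, 5063, 5818, 6573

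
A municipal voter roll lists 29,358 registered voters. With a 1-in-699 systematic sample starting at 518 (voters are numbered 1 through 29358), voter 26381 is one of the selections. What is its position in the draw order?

38

k = 699
position = (26381 − 518)/699 + 1 = 25863/699 + 1 = 37 + 1 = 38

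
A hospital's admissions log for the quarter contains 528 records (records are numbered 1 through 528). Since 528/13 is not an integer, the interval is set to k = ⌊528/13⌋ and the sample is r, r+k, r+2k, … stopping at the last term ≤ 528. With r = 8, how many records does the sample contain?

14

k = ⌊528/13⌋ = 40
Achieved size = ⌊(528 − 8)/40⌋ + 1 = ⌊520/40⌋ + 1 = 13 + 1 = 14
(last selection: 8 + 13×40 = 528 ≤ 528; next would be 568 > 528)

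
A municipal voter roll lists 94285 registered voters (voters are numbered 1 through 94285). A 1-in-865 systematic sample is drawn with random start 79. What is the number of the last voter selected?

93499

k = 865
109th selection = r + (109−1)·k = 79 + 108×865 = 79 + 93420 = 93499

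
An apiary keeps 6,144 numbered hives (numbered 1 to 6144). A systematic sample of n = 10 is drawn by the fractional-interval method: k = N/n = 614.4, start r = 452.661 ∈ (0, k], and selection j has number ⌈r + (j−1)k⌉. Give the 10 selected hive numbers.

453, 1068, 1682, 2296, 2911, 3525, 4140, 4754, 5368, 5983

j=1: r + 0k = 452.661 → ⌈·⌉ = 453
j=2: r + 1k = 1067.061 → ⌈·⌉ = 1068
j=3: r + 2k = 1681.461 → ⌈·⌉ = 1682
j=4: r + 3k = 2295.861 → ⌈·⌉ = 2296
j=5: r + 4k = 2910.261 → ⌈·⌉ = 2911
j=6: r + 5k = 3524.661 → ⌈·⌉ = 3525
j=7: r + 6k = 4139.061 → ⌈·⌉ = 4140
j=8: r + 7k = 4753.461 → ⌈·⌉ = 4754
j=9: r + 8k = 5367.861 → ⌈·⌉ = 5368
j=10: r + 9k = 5982.261 → ⌈·⌉ = 5983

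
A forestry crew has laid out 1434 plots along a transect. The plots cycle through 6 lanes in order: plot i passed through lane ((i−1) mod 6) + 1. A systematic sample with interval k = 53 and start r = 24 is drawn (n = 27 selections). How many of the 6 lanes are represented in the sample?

6

Consecutive selections differ by k = 53, so their lane numbers differ by 53 mod 6 = 5.
gcd(53, 6) = 1, so the sample visits 6/1 = 6 distinct residues mod 6.
Start 24 is lane 6; the lanes hit are 1, 2, 3, 4, 5, 6.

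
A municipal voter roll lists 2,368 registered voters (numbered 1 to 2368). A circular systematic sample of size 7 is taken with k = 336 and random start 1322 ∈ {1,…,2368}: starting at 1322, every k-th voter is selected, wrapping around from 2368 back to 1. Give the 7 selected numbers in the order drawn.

1322, 1658, 1994, 2330, 298, 634, 970

Selection 1: 1322
Selection 2: 1322 + 336 = 1658
Selection 3: 1658 + 336 = 1994
Selection 4: 1994 + 336 = 2330
Selection 5: 2330 + 336 = 2666 → 2666 − 2368 = 298
Selection 6: 298 + 336 = 634
Selection 7: 634 + 336 = 970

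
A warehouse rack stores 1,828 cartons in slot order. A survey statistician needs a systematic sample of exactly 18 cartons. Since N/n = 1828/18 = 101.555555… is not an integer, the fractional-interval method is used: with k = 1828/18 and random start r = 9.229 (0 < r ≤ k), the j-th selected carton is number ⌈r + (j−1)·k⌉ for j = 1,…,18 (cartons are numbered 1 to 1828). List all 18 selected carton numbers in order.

j=1: r + 0k = 9.229 → ⌈·⌉ = 10
j=2: r + 1k = 110.784555… → ⌈·⌉ = 111
j=3: r + 2k = 212.340111… → ⌈·⌉ = 213
j=4: r + 3k = 313.895666… → ⌈·⌉ = 314
j=5: r + 4k = 415.451222… → ⌈·⌉ = 416
j=6: r + 5k = 517.006777… → ⌈·⌉ = 518
j=7: r + 6k = 618.562333… → ⌈·⌉ = 619
j=8: r + 7k = 720.117888… → ⌈·⌉ = 721
j=9: r + 8k = 821.673444… → ⌈·⌉ = 822
j=10: r + 9k = 923.229 → ⌈·⌉ = 924
j=11: r + 10k = 1024.784555… → ⌈·⌉ = 1025
j=12: r + 11k = 1126.340111… → ⌈·⌉ = 1127
j=13: r + 12k = 1227.895666… → ⌈·⌉ = 1228
j=14: r + 13k = 1329.451222… → ⌈·⌉ = 1330
j=15: r + 14k = 1431.006777… → ⌈·⌉ = 1432
j=16: r + 15k = 1532.562333… → ⌈·⌉ = 1533
j=17: r + 16k = 1634.117888… → ⌈·⌉ = 1635
j=18: r + 17k = 1735.673444… → ⌈·⌉ = 1736

10, 111, 213, 314, 416, 518, 619, 721, 822, 924, 1025, 1127, 1228, 1330, 1432, 1533, 1635, 1736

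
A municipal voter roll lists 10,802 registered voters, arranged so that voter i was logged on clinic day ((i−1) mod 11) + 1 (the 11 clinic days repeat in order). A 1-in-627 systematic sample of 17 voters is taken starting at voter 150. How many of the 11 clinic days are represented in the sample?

Consecutive selections differ by k = 627, so their clinic day numbers differ by 627 mod 11 = 0.
gcd(627, 11) = 11, so the sample visits 11/11 = 1 distinct residues mod 11.
Start 150 is clinic day 7; the clinic days hit are 7.

1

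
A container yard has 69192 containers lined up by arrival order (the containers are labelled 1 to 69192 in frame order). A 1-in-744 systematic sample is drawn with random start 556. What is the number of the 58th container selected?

k = 744
58th selection = r + (58−1)·k = 556 + 57×744 = 556 + 42408 = 42964

42964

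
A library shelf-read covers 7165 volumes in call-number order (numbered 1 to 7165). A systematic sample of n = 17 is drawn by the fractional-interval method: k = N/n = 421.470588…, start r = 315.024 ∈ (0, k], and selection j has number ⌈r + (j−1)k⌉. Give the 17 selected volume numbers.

316, 737, 1158, 1580, 2001, 2423, 2844, 3266, 3687, 4109, 4530, 4952, 5373, 5795, 6216, 6638, 7059

j=1: r + 0k = 315.024 → ⌈·⌉ = 316
j=2: r + 1k = 736.494588… → ⌈·⌉ = 737
j=3: r + 2k = 1157.965176… → ⌈·⌉ = 1158
j=4: r + 3k = 1579.435764… → ⌈·⌉ = 1580
j=5: r + 4k = 2000.906352… → ⌈·⌉ = 2001
j=6: r + 5k = 2422.376941… → ⌈·⌉ = 2423
j=7: r + 6k = 2843.847529… → ⌈·⌉ = 2844
j=8: r + 7k = 3265.318117… → ⌈·⌉ = 3266
j=9: r + 8k = 3686.788705… → ⌈·⌉ = 3687
j=10: r + 9k = 4108.259294… → ⌈·⌉ = 4109
j=11: r + 10k = 4529.729882… → ⌈·⌉ = 4530
j=12: r + 11k = 4951.200470… → ⌈·⌉ = 4952
j=13: r + 12k = 5372.671058… → ⌈·⌉ = 5373
j=14: r + 13k = 5794.141647… → ⌈·⌉ = 5795
j=15: r + 14k = 6215.612235… → ⌈·⌉ = 6216
j=16: r + 15k = 6637.082823… → ⌈·⌉ = 6638
j=17: r + 16k = 7058.553411… → ⌈·⌉ = 7059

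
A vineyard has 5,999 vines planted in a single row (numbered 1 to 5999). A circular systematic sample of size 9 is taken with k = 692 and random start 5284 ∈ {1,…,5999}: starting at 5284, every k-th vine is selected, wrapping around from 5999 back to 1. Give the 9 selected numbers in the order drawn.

Selection 1: 5284
Selection 2: 5284 + 692 = 5976
Selection 3: 5976 + 692 = 6668 → 6668 − 5999 = 669
Selection 4: 669 + 692 = 1361
Selection 5: 1361 + 692 = 2053
Selection 6: 2053 + 692 = 2745
Selection 7: 2745 + 692 = 3437
Selection 8: 3437 + 692 = 4129
Selection 9: 4129 + 692 = 4821

5284, 5976, 669, 1361, 2053, 2745, 3437, 4129, 4821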